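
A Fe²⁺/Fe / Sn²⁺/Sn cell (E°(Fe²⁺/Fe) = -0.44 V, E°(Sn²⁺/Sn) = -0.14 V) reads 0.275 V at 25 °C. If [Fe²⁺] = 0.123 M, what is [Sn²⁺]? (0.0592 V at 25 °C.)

0.018 M

From the Nernst equation, log Q = n(E° − E)/0.0592 = 2(0.30 − 0.275)/0.0592 = 0.845, so Q = 6.99.
With Q = [Fe²⁺]/[Sn²⁺] and the known concentrations, [Sn²⁺] in the denominator gives [Sn²⁺] = 0.018 M.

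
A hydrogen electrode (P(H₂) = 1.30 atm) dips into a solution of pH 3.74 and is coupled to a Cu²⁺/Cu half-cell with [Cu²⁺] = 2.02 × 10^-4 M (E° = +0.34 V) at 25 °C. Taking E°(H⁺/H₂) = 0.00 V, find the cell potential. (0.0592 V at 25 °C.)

0.46 V

The Cu²⁺/Cu couple is the cathode, so E°_cell = 0.34 V; n = 2.
[H⁺] = 10^(−3.74) = 1.8 × 10^-4 M, and Q = [H⁺]^2 / ([Cu²⁺]·P(H₂)) = 1.26 × 10^-4.
E = E° − (0.0592/2) log Q = 0.34 − (0.0592/2)(-3.899) = 0.455 V.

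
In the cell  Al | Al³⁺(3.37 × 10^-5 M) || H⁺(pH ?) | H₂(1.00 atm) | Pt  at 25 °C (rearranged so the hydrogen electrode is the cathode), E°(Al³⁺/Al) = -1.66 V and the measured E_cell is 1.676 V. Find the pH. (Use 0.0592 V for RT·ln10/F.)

E°_cell = 1.66 V and n = 6.
log Q = n(E° − E)/0.0592 = 6×(1.66 − 1.676)/0.0592 = -1.622.
With Q = [Al³⁺]^2·P(H₂)^3 / [H⁺]^6, solving for [H⁺] gives log[H⁺] = -1.221, so pH = 1.22.

pH = 1.22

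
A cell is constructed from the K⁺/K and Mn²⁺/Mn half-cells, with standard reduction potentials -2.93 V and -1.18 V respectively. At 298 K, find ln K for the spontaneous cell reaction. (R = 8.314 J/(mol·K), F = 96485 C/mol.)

ln K = 136.3

E°_cell = -1.18 − (-2.93) = 1.75 V, with n = 2 electrons transferred.
At equilibrium E = 0, so the Nernst equation gives ln K = nFE°/RT = (2)(96485)(1.75)/((8.314)(298)) = 136.30.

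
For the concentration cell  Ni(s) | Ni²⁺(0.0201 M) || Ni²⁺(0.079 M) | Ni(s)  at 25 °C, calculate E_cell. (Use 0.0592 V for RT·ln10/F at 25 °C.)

Both half-cells are Ni²⁺/Ni, so E°_cell = 0. The concentrated side is the cathode; the cell reaction moves Ni²⁺ from high to low concentration with n = 2.
Q = [Ni²⁺]_dilute/[Ni²⁺]_conc = 0.0201/0.079 = 0.254.
E = 0 − (0.0592/2) log Q = −(0.0592/2)(-0.594) = 0.0176 V.

0.018 V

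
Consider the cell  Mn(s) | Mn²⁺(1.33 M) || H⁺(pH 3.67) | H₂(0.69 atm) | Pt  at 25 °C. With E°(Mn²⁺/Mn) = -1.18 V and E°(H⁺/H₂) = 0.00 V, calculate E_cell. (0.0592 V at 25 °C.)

0.96 V

The hydrogen couple is the cathode, so E°_cell = 1.18 V; n = 2.
[H⁺] = 10^(−3.67) = 2.1 × 10^-4 M, and Q = [Mn²⁺]·P(H₂) / [H⁺]^2 = 2.01 × 10^7.
E = E° − (0.0592/2) log Q = 1.18 − (0.0592/2)(7.303) = 0.964 V.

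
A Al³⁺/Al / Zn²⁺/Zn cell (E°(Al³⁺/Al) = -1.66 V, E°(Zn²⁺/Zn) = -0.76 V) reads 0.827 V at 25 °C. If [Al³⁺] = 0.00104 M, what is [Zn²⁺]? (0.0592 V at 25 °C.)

From the Nernst equation, log Q = n(E° − E)/0.0592 = 6(0.90 − 0.827)/0.0592 = 7.399, so Q = 2.5 × 10^7.
With Q = [Al³⁺]^2/[Zn²⁺]^3 and the known concentrations, [Zn²⁺]^3 in the denominator gives [Zn²⁺] = 3.5 × 10^-5 M.

3.5 × 10^-5 M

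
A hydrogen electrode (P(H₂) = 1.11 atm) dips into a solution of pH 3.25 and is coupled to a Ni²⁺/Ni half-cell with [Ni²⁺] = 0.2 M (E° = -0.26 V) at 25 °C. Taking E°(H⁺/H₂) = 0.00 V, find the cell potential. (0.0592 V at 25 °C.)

0.087 V

The hydrogen couple is the cathode, so E°_cell = 0.26 V; n = 2.
[H⁺] = 10^(−3.25) = 5.6 × 10^-4 M, and Q = [Ni²⁺]·P(H₂) / [H⁺]^2 = 7.02 × 10^5.
E = E° − (0.0592/2) log Q = 0.26 − (0.0592/2)(5.846) = 0.087 V.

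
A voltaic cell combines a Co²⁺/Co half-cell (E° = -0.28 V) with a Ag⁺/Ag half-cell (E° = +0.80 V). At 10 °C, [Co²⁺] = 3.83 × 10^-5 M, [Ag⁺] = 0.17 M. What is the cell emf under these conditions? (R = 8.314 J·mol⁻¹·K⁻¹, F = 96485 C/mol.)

The Ag⁺/Ag couple has the higher reduction potential and acts as the cathode, so E°_cell = +0.80 − (-0.28) = 1.08 V.
Balancing electrons gives n = 2; the reaction quotient is Q = [Co²⁺]/[Ag⁺]^2 = 0.00133.
E = E° − (RT/nF) ln Q = 1.08 − (8.314×283)/(2×96485) × (-6.626) = 1.080 + 0.081 = 1.161 V.

1.16 V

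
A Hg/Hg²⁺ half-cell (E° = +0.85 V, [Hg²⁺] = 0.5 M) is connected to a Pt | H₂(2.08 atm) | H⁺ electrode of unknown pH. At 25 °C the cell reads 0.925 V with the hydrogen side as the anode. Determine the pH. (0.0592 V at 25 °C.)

pH = 1.26

E°_cell = 0.85 V and n = 2.
log Q = n(E° − E)/0.0592 = 2×(0.85 − 0.925)/0.0592 = -2.534.
With Q = [H⁺]^2 / ([Hg²⁺]·P(H₂)), solving for [H⁺] gives log[H⁺] = -1.258, so pH = 1.26.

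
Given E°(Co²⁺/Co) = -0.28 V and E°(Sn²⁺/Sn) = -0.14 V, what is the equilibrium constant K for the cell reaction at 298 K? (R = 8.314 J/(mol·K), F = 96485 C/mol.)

5.4 × 10^4

E°_cell = -0.14 − (-0.28) = 0.14 V, with n = 2 electrons transferred.
At equilibrium E = 0, so the Nernst equation gives ln K = nFE°/RT = (2)(96485)(0.14)/((8.314)(298)) = 10.90.
K = e^10.90 = 5.4 × 10^4.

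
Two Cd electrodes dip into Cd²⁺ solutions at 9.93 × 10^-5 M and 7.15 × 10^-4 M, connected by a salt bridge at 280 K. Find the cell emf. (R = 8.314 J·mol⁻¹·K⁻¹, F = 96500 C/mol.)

0.024 V

Both half-cells are Cd²⁺/Cd, so E°_cell = 0. The concentrated side is the cathode; the cell reaction moves Cd²⁺ from high to low concentration with n = 2.
Q = [Cd²⁺]_dilute/[Cd²⁺]_conc = 9.93 × 10^-5/7.15 × 10^-4 = 0.139.
E = 0 − (RT/nF) ln Q = −((8.314×280)/(2×96500))(-1.974) = 0.0238 V.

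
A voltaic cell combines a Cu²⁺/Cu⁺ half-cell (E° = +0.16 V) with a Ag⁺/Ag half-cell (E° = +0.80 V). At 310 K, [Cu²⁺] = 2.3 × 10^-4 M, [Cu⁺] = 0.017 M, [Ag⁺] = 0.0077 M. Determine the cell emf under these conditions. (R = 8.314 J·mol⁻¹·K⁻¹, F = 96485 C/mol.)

The Ag⁺/Ag couple has the higher reduction potential and acts as the cathode, so E°_cell = +0.80 − (+0.16) = 0.64 V.
Balancing electrons gives n = 1; the reaction quotient is Q = [Cu²⁺]/([Cu⁺]·[Ag⁺]) = 1.76.
E = E° − (RT/nF) ln Q = 0.64 − (8.314×310)/(1×96485) × (0.564) = 0.640 − 0.015 = 0.625 V.

0.625 V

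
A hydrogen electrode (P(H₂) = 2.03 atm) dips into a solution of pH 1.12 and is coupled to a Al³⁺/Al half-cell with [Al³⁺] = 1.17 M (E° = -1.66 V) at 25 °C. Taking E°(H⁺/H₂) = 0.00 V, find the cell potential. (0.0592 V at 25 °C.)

The hydrogen couple is the cathode, so E°_cell = 1.66 V; n = 6.
[H⁺] = 10^(−1.12) = 0.076 M, and Q = [Al³⁺]^2·P(H₂)^3 / [H⁺]^6 = 6.01 × 10^7.
E = E° − (0.0592/6) log Q = 1.66 − (0.0592/6)(7.779) = 1.583 V.

1.58 V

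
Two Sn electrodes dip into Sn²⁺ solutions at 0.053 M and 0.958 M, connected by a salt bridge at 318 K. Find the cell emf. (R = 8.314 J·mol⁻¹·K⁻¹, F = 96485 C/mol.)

0.040 V

Both half-cells are Sn²⁺/Sn, so E°_cell = 0. The concentrated side is the cathode; the cell reaction moves Sn²⁺ from high to low concentration with n = 2.
Q = [Sn²⁺]_dilute/[Sn²⁺]_conc = 0.053/0.958 = 0.0553.
E = 0 − (RT/nF) ln Q = −((8.314×318)/(2×96485))(-2.895) = 0.0397 V.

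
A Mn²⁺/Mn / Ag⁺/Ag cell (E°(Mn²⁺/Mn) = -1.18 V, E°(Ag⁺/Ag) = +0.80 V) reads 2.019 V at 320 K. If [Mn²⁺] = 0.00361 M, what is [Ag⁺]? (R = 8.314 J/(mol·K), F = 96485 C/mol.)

0.25 M

From the Nernst equation, ln Q = nF(E° − E)/RT = 2×96485×(1.98 − 2.019)/(8.314×320) = -2.829, so Q = 0.0591.
With Q = [Mn²⁺]/[Ag⁺]^2 and the known concentrations, [Ag⁺]^2 in the denominator gives [Ag⁺] = 0.25 M.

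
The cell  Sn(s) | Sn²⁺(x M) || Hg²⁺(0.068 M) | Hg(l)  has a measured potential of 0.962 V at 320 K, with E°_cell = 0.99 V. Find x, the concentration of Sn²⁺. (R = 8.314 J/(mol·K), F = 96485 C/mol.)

0.52 M

From the Nernst equation, ln Q = nF(E° − E)/RT = 2×96485×(0.99 − 0.962)/(8.314×320) = 2.031, so Q = 7.62.
With Q = [Sn²⁺]/[Hg²⁺] and the known concentrations, [Sn²⁺] in the numerator gives [Sn²⁺] = 0.52 M.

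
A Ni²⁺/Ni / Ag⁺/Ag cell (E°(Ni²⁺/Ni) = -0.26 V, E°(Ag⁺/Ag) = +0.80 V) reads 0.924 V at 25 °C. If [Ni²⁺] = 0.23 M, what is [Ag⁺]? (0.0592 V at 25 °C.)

From the Nernst equation, log Q = n(E° − E)/0.0592 = 2(1.06 − 0.924)/0.0592 = 4.595, so Q = 3.93 × 10^4.
With Q = [Ni²⁺]/[Ag⁺]^2 and the known concentrations, [Ag⁺]^2 in the denominator gives [Ag⁺] = 0.0024 M.

0.0024 M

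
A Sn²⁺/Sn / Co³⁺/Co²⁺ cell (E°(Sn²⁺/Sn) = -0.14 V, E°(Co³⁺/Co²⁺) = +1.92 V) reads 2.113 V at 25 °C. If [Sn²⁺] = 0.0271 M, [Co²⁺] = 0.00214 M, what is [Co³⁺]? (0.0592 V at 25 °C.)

From the Nernst equation, log Q = n(E° − E)/0.0592 = 2(2.06 − 2.113)/0.0592 = -1.791, so Q = 0.0162.
With Q = [Sn²⁺]·[Co²⁺]^2/[Co³⁺]^2 and the known concentrations, [Co³⁺]^2 in the denominator gives [Co³⁺] = 0.0028 M.

0.0028 M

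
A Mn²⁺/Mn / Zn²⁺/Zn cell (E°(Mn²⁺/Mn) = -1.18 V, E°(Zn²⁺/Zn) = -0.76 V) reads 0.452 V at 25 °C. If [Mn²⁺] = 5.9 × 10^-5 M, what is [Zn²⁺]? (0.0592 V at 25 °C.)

From the Nernst equation, log Q = n(E° − E)/0.0592 = 2(0.42 − 0.452)/0.0592 = -1.081, so Q = 0.0830.
With Q = [Mn²⁺]/[Zn²⁺] and the known concentrations, [Zn²⁺] in the denominator gives [Zn²⁺] = 7.1 × 10^-4 M.

7.1 × 10^-4 M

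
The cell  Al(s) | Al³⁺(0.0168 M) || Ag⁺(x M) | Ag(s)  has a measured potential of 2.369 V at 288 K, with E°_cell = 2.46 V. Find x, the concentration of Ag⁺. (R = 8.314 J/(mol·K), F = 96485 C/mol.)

From the Nernst equation, ln Q = nF(E° − E)/RT = 3×96485×(2.46 − 2.369)/(8.314×288) = 11.001, so Q = 5.99 × 10^4.
With Q = [Al³⁺]/[Ag⁺]^3 and the known concentrations, [Ag⁺]^3 in the denominator gives [Ag⁺] = 0.0065 M.

0.0065 M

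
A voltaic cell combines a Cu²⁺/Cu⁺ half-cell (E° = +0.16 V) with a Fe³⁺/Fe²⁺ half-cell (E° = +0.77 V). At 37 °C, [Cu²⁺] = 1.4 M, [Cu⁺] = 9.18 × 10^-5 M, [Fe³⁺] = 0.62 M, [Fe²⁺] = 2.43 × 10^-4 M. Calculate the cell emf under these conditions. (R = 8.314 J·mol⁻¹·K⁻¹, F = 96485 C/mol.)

The Fe³⁺/Fe²⁺ couple has the higher reduction potential and acts as the cathode, so E°_cell = +0.77 − (+0.16) = 0.61 V.
Balancing electrons gives n = 1; the reaction quotient is Q = [Cu²⁺]·[Fe²⁺]/([Cu⁺]·[Fe³⁺]) = 5.98.
E = E° − (RT/nF) ln Q = 0.61 − (8.314×310)/(1×96485) × (1.788) = 0.610 − 0.048 = 0.562 V.

0.562 V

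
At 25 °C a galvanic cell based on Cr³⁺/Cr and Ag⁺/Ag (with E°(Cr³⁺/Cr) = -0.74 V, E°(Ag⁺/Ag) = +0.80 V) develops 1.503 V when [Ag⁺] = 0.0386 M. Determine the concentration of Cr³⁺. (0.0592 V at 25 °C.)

From the Nernst equation, log Q = n(E° − E)/0.0592 = 3(1.54 − 1.503)/0.0592 = 1.875, so Q = 75.0.
With Q = [Cr³⁺]/[Ag⁺]^3 and the known concentrations, [Cr³⁺] in the numerator gives [Cr³⁺] = 0.0043 M.

0.0043 M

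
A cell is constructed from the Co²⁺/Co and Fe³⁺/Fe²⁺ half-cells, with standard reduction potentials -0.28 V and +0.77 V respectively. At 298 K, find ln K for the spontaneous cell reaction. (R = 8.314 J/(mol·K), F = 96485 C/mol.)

ln K = 81.8

E°_cell = +0.77 − (-0.28) = 1.05 V, with n = 2 electrons transferred.
At equilibrium E = 0, so the Nernst equation gives ln K = nFE°/RT = (2)(96485)(1.05)/((8.314)(298)) = 81.78.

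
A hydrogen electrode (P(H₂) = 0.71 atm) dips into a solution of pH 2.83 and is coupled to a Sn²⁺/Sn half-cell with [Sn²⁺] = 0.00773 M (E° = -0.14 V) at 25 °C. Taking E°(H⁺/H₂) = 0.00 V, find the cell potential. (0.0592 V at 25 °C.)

0.039 V

The hydrogen couple is the cathode, so E°_cell = 0.14 V; n = 2.
[H⁺] = 10^(−2.83) = 0.0015 M, and Q = [Sn²⁺]·P(H₂) / [H⁺]^2 = 2510.
E = E° − (0.0592/2) log Q = 0.14 − (0.0592/2)(3.399) = 0.039 V.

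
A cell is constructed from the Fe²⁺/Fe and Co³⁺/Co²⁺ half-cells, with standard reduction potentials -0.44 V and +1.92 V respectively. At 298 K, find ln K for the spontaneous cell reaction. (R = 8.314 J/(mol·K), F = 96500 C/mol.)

ln K = 183.8

E°_cell = +1.92 − (-0.44) = 2.36 V, with n = 2 electrons transferred.
At equilibrium E = 0, so the Nernst equation gives ln K = nFE°/RT = (2)(96500)(2.36)/((8.314)(298)) = 183.84.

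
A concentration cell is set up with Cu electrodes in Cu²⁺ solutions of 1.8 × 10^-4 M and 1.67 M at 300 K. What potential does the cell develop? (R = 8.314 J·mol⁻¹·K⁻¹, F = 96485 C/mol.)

Both half-cells are Cu²⁺/Cu, so E°_cell = 0. The concentrated side is the cathode; the cell reaction moves Cu²⁺ from high to low concentration with n = 2.
Q = [Cu²⁺]_dilute/[Cu²⁺]_conc = 1.8 × 10^-4/1.67 = 1.08 × 10^-4.
E = 0 − (RT/nF) ln Q = −((8.314×300)/(2×96485))(-9.135) = 0.1181 V.

0.12 V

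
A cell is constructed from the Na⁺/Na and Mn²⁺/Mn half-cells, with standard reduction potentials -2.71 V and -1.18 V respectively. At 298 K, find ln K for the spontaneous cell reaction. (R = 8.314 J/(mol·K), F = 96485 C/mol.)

E°_cell = -1.18 − (-2.71) = 1.53 V, with n = 2 electrons transferred.
At equilibrium E = 0, so the Nernst equation gives ln K = nFE°/RT = (2)(96485)(1.53)/((8.314)(298)) = 119.17.

ln K = 119.2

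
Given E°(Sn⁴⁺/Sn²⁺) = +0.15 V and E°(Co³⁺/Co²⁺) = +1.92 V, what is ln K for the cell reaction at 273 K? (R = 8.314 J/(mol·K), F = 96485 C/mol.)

E°_cell = +1.92 − (+0.15) = 1.77 V, with n = 2 electrons transferred.
At equilibrium E = 0, so the Nernst equation gives ln K = nFE°/RT = (2)(96485)(1.77)/((8.314)(273)) = 150.48.

ln K = 150.5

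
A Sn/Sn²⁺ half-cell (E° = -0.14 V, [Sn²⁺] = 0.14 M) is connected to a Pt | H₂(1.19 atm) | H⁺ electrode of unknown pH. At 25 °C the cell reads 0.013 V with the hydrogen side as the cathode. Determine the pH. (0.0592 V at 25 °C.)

E°_cell = 0.14 V and n = 2.
log Q = n(E° − E)/0.0592 = 2×(0.14 − 0.013)/0.0592 = 4.291.
With Q = [Sn²⁺]·P(H₂) / [H⁺]^2, solving for [H⁺] gives log[H⁺] = -2.534, so pH = 2.53.

pH = 2.53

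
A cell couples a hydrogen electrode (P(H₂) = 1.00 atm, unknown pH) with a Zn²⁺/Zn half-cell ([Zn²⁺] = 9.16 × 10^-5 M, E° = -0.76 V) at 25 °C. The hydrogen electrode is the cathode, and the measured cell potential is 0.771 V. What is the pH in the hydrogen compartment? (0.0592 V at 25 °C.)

E°_cell = 0.76 V and n = 2.
log Q = n(E° − E)/0.0592 = 2×(0.76 − 0.771)/0.0592 = -0.372.
With Q = [Zn²⁺]·P(H₂) / [H⁺]^2, solving for [H⁺] gives log[H⁺] = -1.833, so pH = 1.83.

pH = 1.83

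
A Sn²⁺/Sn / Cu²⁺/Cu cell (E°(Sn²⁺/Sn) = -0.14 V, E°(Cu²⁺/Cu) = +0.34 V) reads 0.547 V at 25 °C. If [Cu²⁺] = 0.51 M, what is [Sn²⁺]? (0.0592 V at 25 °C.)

0.0028 M

From the Nernst equation, log Q = n(E° − E)/0.0592 = 2(0.48 − 0.547)/0.0592 = -2.264, so Q = 0.00545.
With Q = [Sn²⁺]/[Cu²⁺] and the known concentrations, [Sn²⁺] in the numerator gives [Sn²⁺] = 0.0028 M.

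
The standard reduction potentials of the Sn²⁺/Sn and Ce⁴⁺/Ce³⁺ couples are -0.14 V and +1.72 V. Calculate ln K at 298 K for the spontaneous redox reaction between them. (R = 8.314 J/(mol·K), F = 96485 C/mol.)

E°_cell = +1.72 − (-0.14) = 1.86 V, with n = 2 electrons transferred.
At equilibrium E = 0, so the Nernst equation gives ln K = nFE°/RT = (2)(96485)(1.86)/((8.314)(298)) = 144.87.

ln K = 144.9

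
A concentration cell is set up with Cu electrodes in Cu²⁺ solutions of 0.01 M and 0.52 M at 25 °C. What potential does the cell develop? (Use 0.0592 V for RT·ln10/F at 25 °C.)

Both half-cells are Cu²⁺/Cu, so E°_cell = 0. The concentrated side is the cathode; the cell reaction moves Cu²⁺ from high to low concentration with n = 2.
Q = [Cu²⁺]_dilute/[Cu²⁺]_conc = 0.01/0.52 = 0.0192.
E = 0 − (0.0592/2) log Q = −(0.0592/2)(-1.716) = 0.0508 V.

0.051 V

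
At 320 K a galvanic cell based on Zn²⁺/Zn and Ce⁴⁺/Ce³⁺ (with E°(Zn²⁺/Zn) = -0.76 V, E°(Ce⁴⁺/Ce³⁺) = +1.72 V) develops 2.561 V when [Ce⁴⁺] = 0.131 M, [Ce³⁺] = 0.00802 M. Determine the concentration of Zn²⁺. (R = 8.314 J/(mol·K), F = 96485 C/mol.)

From the Nernst equation, ln Q = nF(E° − E)/RT = 2×96485×(2.48 − 2.561)/(8.314×320) = -5.875, so Q = 0.00281.
With Q = [Zn²⁺]·[Ce³⁺]^2/[Ce⁴⁺]^2 and the known concentrations, [Zn²⁺] in the numerator gives [Zn²⁺] = 0.75 M.

0.75 M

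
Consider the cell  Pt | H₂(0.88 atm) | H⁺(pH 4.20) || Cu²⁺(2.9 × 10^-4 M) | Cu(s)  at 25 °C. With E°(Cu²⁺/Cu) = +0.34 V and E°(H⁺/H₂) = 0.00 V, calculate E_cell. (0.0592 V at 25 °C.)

The Cu²⁺/Cu couple is the cathode, so E°_cell = 0.34 V; n = 2.
[H⁺] = 10^(−4.20) = 6.3 × 10^-5 M, and Q = [H⁺]^2 / ([Cu²⁺]·P(H₂)) = 1.56 × 10^-5.
E = E° − (0.0592/2) log Q = 0.34 − (0.0592/2)(-4.807) = 0.482 V.

0.48 V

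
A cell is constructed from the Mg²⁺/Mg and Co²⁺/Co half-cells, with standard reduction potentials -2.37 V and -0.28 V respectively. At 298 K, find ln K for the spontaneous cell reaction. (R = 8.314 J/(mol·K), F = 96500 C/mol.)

E°_cell = -0.28 − (-2.37) = 2.09 V, with n = 2 electrons transferred.
At equilibrium E = 0, so the Nernst equation gives ln K = nFE°/RT = (2)(96500)(2.09)/((8.314)(298)) = 162.81.

ln K = 162.8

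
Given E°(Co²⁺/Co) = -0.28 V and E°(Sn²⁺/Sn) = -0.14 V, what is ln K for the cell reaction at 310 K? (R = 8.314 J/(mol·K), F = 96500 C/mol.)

E°_cell = -0.14 − (-0.28) = 0.14 V, with n = 2 electrons transferred.
At equilibrium E = 0, so the Nernst equation gives ln K = nFE°/RT = (2)(96500)(0.14)/((8.314)(310)) = 10.48.

ln K = 10.5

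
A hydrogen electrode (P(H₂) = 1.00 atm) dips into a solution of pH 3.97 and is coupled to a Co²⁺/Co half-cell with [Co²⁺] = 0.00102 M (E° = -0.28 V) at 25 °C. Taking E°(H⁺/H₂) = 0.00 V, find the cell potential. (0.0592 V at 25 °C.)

The hydrogen couple is the cathode, so E°_cell = 0.28 V; n = 2.
[H⁺] = 10^(−3.97) = 1.1 × 10^-4 M, and Q = [Co²⁺]·P(H₂) / [H⁺]^2 = 8.88 × 10^4.
E = E° − (0.0592/2) log Q = 0.28 − (0.0592/2)(4.949) = 0.134 V.

0.13 V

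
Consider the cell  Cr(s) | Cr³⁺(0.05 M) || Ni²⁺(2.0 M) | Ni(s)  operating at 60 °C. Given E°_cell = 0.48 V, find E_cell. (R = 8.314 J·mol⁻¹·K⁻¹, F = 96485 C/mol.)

0.519 V

Balancing electrons gives n = 6; the reaction quotient is Q = [Cr³⁺]^2/[Ni²⁺]^3 = 3.13 × 10^-4.
E = E° − (RT/nF) ln Q = 0.48 − (8.314×333)/(6×96485) × (-8.071) = 0.480 + 0.039 = 0.519 V.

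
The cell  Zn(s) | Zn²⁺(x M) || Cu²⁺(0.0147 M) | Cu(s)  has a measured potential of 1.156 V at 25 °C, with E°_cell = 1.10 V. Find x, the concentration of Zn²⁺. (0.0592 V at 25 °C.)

From the Nernst equation, log Q = n(E° − E)/0.0592 = 2(1.10 − 1.156)/0.0592 = -1.892, so Q = 0.0128.
With Q = [Zn²⁺]/[Cu²⁺] and the known concentrations, [Zn²⁺] in the numerator gives [Zn²⁺] = 1.9 × 10^-4 M.

1.9 × 10^-4 M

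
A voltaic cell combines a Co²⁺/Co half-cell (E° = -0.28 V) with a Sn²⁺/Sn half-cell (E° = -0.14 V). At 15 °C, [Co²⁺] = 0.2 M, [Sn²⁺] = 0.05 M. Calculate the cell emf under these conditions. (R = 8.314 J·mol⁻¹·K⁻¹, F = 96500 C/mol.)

The Sn²⁺/Sn couple has the higher reduction potential and acts as the cathode, so E°_cell = -0.14 − (-0.28) = 0.14 V.
Balancing electrons gives n = 2; the reaction quotient is Q = [Co²⁺]/[Sn²⁺] = 4.00.
E = E° − (RT/nF) ln Q = 0.14 − (8.314×288)/(2×96500) × (1.386) = 0.140 − 0.017 = 0.123 V.

0.123 V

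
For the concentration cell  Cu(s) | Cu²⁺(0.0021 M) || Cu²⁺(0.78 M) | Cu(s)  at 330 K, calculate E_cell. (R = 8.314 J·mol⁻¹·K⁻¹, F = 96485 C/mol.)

0.084 V

Both half-cells are Cu²⁺/Cu, so E°_cell = 0. The concentrated side is the cathode; the cell reaction moves Cu²⁺ from high to low concentration with n = 2.
Q = [Cu²⁺]_dilute/[Cu²⁺]_conc = 0.0021/0.78 = 0.00269.
E = 0 − (RT/nF) ln Q = −((8.314×330)/(2×96485))(-5.917) = 0.0841 V.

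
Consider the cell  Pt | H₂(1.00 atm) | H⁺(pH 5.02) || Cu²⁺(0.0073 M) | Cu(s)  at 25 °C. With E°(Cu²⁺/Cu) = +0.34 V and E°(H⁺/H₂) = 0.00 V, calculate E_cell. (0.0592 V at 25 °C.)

The Cu²⁺/Cu couple is the cathode, so E°_cell = 0.34 V; n = 2.
[H⁺] = 10^(−5.02) = 9.5 × 10^-6 M, and Q = [H⁺]^2 / ([Cu²⁺]·P(H₂)) = 1.25 × 10^-8.
E = E° − (0.0592/2) log Q = 0.34 − (0.0592/2)(-7.903) = 0.574 V.

0.57 V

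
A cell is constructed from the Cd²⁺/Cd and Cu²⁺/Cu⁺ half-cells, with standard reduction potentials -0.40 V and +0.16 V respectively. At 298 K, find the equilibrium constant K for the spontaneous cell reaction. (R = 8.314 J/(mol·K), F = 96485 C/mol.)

E°_cell = +0.16 − (-0.40) = 0.56 V, with n = 2 electrons transferred.
At equilibrium E = 0, so the Nernst equation gives ln K = nFE°/RT = (2)(96485)(0.56)/((8.314)(298)) = 43.62.
K = e^43.62 = 8.8 × 10^18.

8.8 × 10^18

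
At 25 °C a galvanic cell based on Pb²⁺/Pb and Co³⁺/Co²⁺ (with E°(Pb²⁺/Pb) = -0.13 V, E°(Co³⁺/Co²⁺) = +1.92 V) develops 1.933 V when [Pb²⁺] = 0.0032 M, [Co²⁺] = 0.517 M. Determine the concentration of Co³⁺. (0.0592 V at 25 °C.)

From the Nernst equation, log Q = n(E° − E)/0.0592 = 2(2.05 − 1.933)/0.0592 = 3.953, so Q = 8970.
With Q = [Pb²⁺]·[Co²⁺]^2/[Co³⁺]^2 and the known concentrations, [Co³⁺]^2 in the denominator gives [Co³⁺] = 3.1 × 10^-4 M.

3.1 × 10^-4 M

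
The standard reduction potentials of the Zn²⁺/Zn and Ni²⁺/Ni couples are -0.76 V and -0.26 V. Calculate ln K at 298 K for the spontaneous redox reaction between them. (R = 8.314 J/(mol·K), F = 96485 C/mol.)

ln K = 38.9

E°_cell = -0.26 − (-0.76) = 0.50 V, with n = 2 electrons transferred.
At equilibrium E = 0, so the Nernst equation gives ln K = nFE°/RT = (2)(96485)(0.50)/((8.314)(298)) = 38.94.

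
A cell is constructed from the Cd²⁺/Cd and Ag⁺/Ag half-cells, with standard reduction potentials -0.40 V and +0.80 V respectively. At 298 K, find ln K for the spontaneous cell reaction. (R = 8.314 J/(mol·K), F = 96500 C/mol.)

ln K = 93.5

E°_cell = +0.80 − (-0.40) = 1.20 V, with n = 2 electrons transferred.
At equilibrium E = 0, so the Nernst equation gives ln K = nFE°/RT = (2)(96500)(1.20)/((8.314)(298)) = 93.48.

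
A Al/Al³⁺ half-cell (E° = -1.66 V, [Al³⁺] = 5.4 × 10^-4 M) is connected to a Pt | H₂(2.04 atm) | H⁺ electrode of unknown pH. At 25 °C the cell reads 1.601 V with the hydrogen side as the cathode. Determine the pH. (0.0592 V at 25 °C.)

E°_cell = 1.66 V and n = 6.
log Q = n(E° − E)/0.0592 = 6×(1.66 − 1.601)/0.0592 = 5.980.
With Q = [Al³⁺]^2·P(H₂)^3 / [H⁺]^6, solving for [H⁺] gives log[H⁺] = -1.931, so pH = 1.93.

pH = 1.93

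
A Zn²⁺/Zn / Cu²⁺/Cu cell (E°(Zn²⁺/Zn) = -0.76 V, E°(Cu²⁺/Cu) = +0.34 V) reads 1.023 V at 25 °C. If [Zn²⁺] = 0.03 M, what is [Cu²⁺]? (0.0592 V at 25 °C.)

From the Nernst equation, log Q = n(E° − E)/0.0592 = 2(1.10 − 1.023)/0.0592 = 2.601, so Q = 399.
With Q = [Zn²⁺]/[Cu²⁺] and the known concentrations, [Cu²⁺] in the denominator gives [Cu²⁺] = 7.5 × 10^-5 M.

7.5 × 10^-5 M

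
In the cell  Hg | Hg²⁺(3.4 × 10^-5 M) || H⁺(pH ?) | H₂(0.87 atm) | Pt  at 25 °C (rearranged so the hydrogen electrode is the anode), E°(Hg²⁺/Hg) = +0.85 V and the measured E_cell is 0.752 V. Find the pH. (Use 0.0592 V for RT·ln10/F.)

pH = 0.61

E°_cell = 0.85 V and n = 2.
log Q = n(E° − E)/0.0592 = 2×(0.85 − 0.752)/0.0592 = 3.311.
With Q = [H⁺]^2 / ([Hg²⁺]·P(H₂)), solving for [H⁺] gives log[H⁺] = -0.609, so pH = 0.61.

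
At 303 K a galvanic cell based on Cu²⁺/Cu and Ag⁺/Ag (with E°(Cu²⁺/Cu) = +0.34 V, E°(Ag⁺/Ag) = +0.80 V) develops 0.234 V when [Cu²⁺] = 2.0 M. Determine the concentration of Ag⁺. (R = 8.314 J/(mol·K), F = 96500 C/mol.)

2.5 × 10^-4 M

From the Nernst equation, ln Q = nF(E° − E)/RT = 2×96500×(0.46 − 0.234)/(8.314×303) = 17.315, so Q = 3.31 × 10^7.
With Q = [Cu²⁺]/[Ag⁺]^2 and the known concentrations, [Ag⁺]^2 in the denominator gives [Ag⁺] = 2.5 × 10^-4 M.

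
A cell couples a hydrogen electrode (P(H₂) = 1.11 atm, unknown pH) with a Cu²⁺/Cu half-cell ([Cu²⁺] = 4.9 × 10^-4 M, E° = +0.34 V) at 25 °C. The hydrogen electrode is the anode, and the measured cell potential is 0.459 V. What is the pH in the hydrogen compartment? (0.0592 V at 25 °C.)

pH = 3.64

E°_cell = 0.34 V and n = 2.
log Q = n(E° − E)/0.0592 = 2×(0.34 − 0.459)/0.0592 = -4.020.
With Q = [H⁺]^2 / ([Cu²⁺]·P(H₂)), solving for [H⁺] gives log[H⁺] = -3.642, so pH = 3.64.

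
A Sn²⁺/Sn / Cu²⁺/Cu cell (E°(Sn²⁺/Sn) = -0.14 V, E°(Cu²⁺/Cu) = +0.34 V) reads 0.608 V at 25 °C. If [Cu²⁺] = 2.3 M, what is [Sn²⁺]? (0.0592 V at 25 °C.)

1.1 × 10^-4 M

From the Nernst equation, log Q = n(E° − E)/0.0592 = 2(0.48 − 0.608)/0.0592 = -4.324, so Q = 4.74 × 10^-5.
With Q = [Sn²⁺]/[Cu²⁺] and the known concentrations, [Sn²⁺] in the numerator gives [Sn²⁺] = 1.1 × 10^-4 M.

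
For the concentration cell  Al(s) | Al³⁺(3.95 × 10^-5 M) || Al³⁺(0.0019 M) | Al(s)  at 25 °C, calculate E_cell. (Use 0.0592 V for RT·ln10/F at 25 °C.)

Both half-cells are Al³⁺/Al, so E°_cell = 0. The concentrated side is the cathode; the cell reaction moves Al³⁺ from high to low concentration with n = 3.
Q = [Al³⁺]_dilute/[Al³⁺]_conc = 3.95 × 10^-5/0.0019 = 0.0208.
E = 0 − (0.0592/3) log Q = −(0.0592/3)(-1.682) = 0.0332 V.

0.033 V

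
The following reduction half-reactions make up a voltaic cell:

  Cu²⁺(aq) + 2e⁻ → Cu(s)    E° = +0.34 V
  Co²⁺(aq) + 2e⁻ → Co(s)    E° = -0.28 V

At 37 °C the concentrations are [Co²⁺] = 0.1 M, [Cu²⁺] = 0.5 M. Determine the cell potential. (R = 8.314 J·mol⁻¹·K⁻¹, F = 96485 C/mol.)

The Cu²⁺/Cu couple has the higher reduction potential and acts as the cathode, so E°_cell = +0.34 − (-0.28) = 0.62 V.
Balancing electrons gives n = 2; the reaction quotient is Q = [Co²⁺]/[Cu²⁺] = 0.200.
E = E° − (RT/nF) ln Q = 0.62 − (8.314×310)/(2×96485) × (-1.609) = 0.620 + 0.021 = 0.641 V.

0.641 V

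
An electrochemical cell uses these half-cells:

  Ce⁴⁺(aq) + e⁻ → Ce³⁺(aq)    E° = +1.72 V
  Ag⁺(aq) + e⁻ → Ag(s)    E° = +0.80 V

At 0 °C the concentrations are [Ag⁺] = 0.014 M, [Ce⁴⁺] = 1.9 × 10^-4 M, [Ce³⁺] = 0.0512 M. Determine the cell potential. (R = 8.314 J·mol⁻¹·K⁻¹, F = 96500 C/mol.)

0.889 V

The Ce⁴⁺/Ce³⁺ couple has the higher reduction potential and acts as the cathode, so E°_cell = +1.72 − (+0.80) = 0.92 V.
Balancing electrons gives n = 1; the reaction quotient is Q = [Ag⁺]·[Ce³⁺]/[Ce⁴⁺] = 3.77.
E = E° − (RT/nF) ln Q = 0.92 − (8.314×273)/(1×96500) × (1.328) = 0.920 − 0.031 = 0.889 V.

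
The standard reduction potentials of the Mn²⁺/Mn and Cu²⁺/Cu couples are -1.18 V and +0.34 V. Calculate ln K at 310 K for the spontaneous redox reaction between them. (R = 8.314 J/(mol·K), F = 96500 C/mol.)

E°_cell = +0.34 − (-1.18) = 1.52 V, with n = 2 electrons transferred.
At equilibrium E = 0, so the Nernst equation gives ln K = nFE°/RT = (2)(96500)(1.52)/((8.314)(310)) = 113.82.

ln K = 113.8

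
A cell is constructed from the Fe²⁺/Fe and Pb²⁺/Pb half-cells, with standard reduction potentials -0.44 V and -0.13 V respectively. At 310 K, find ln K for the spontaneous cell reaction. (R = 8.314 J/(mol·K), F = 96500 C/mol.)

ln K = 23.2

E°_cell = -0.13 − (-0.44) = 0.31 V, with n = 2 electrons transferred.
At equilibrium E = 0, so the Nernst equation gives ln K = nFE°/RT = (2)(96500)(0.31)/((8.314)(310)) = 23.21.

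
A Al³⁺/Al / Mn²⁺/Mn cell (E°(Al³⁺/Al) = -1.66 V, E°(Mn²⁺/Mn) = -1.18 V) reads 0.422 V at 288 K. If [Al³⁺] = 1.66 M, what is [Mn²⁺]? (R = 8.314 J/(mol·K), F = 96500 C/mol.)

0.013 M

From the Nernst equation, ln Q = nF(E° − E)/RT = 6×96500×(0.48 − 0.422)/(8.314×288) = 14.025, so Q = 1.23 × 10^6.
With Q = [Al³⁺]^2/[Mn²⁺]^3 and the known concentrations, [Mn²⁺]^3 in the denominator gives [Mn²⁺] = 0.013 M.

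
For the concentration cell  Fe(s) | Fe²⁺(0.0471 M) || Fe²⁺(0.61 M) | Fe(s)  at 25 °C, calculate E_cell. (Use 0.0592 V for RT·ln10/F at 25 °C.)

Both half-cells are Fe²⁺/Fe, so E°_cell = 0. The concentrated side is the cathode; the cell reaction moves Fe²⁺ from high to low concentration with n = 2.
Q = [Fe²⁺]_dilute/[Fe²⁺]_conc = 0.0471/0.61 = 0.0772.
E = 0 − (0.0592/2) log Q = −(0.0592/2)(-1.112) = 0.0329 V.

0.033 V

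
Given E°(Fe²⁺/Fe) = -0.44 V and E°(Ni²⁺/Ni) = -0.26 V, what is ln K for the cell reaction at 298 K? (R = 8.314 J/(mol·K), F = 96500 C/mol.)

ln K = 14.0

E°_cell = -0.26 − (-0.44) = 0.18 V, with n = 2 electrons transferred.
At equilibrium E = 0, so the Nernst equation gives ln K = nFE°/RT = (2)(96500)(0.18)/((8.314)(298)) = 14.02.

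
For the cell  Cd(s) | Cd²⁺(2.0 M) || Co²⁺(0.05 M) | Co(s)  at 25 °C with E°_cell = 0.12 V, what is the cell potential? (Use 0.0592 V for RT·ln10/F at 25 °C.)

Balancing electrons gives n = 2; the reaction quotient is Q = [Cd²⁺]/[Co²⁺] = 40.0.
At 25 °C, E = E° − (0.0592/n) log Q = 0.12 − (0.0592/2)(1.602) = 0.120 − 0.047 = 0.073 V.

0.073 V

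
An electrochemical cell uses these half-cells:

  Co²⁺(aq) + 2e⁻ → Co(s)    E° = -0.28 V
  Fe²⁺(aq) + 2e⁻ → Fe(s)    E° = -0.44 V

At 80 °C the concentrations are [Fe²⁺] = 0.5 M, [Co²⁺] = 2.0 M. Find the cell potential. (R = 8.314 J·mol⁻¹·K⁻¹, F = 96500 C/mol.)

0.181 V

The Co²⁺/Co couple has the higher reduction potential and acts as the cathode, so E°_cell = -0.28 − (-0.44) = 0.16 V.
Balancing electrons gives n = 2; the reaction quotient is Q = [Fe²⁺]/[Co²⁺] = 0.250.
E = E° − (RT/nF) ln Q = 0.16 − (8.314×353)/(2×96500) × (-1.386) = 0.160 + 0.021 = 0.181 V.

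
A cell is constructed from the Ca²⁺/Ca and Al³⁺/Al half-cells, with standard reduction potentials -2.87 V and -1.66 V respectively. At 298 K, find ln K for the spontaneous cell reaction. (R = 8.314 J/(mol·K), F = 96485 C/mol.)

E°_cell = -1.66 − (-2.87) = 1.21 V, with n = 6 electrons transferred.
At equilibrium E = 0, so the Nernst equation gives ln K = nFE°/RT = (6)(96485)(1.21)/((8.314)(298)) = 282.73.

ln K = 282.7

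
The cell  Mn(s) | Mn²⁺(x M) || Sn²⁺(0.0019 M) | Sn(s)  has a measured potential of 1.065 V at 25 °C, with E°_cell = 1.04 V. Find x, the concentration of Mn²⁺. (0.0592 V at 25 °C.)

2.7 × 10^-4 M

From the Nernst equation, log Q = n(E° − E)/0.0592 = 2(1.04 − 1.065)/0.0592 = -0.845, so Q = 0.143.
With Q = [Mn²⁺]/[Sn²⁺] and the known concentrations, [Mn²⁺] in the numerator gives [Mn²⁺] = 2.7 × 10^-4 M.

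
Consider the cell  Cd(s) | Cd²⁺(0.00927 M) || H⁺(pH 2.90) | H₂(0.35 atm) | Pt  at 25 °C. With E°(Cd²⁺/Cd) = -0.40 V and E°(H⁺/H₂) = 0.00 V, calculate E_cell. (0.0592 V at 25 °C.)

The hydrogen couple is the cathode, so E°_cell = 0.40 V; n = 2.
[H⁺] = 10^(−2.90) = 0.0013 M, and Q = [Cd²⁺]·P(H₂) / [H⁺]^2 = 2050.
E = E° − (0.0592/2) log Q = 0.40 − (0.0592/2)(3.311) = 0.302 V.

0.30 V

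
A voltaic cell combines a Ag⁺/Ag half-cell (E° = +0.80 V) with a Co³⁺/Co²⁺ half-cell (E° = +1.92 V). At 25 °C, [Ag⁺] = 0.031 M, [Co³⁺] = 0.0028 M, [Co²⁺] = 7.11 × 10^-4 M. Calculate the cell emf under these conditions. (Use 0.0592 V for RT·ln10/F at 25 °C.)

1.24 V

The Co³⁺/Co²⁺ couple has the higher reduction potential and acts as the cathode, so E°_cell = +1.92 − (+0.80) = 1.12 V.
Balancing electrons gives n = 1; the reaction quotient is Q = [Ag⁺]·[Co²⁺]/[Co³⁺] = 0.00787.
At 25 °C, E = E° − (0.0592/n) log Q = 1.12 − (0.0592/1)(-2.104) = 1.120 + 0.125 = 1.245 V.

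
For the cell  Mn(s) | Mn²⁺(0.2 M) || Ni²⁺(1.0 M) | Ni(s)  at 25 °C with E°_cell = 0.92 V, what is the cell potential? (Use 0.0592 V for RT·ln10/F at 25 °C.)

0.941 V

Balancing electrons gives n = 2; the reaction quotient is Q = [Mn²⁺]/[Ni²⁺] = 0.200.
At 25 °C, E = E° − (0.0592/n) log Q = 0.92 − (0.0592/2)(-0.699) = 0.920 + 0.021 = 0.941 V.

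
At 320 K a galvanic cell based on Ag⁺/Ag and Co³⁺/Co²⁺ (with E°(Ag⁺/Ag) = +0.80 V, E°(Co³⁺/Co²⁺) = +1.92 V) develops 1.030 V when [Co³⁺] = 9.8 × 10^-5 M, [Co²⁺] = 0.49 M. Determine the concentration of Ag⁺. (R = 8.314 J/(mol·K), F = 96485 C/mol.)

0.0052 M

From the Nernst equation, ln Q = nF(E° − E)/RT = 1×96485×(1.12 − 1.030)/(8.314×320) = 3.264, so Q = 26.2.
With Q = [Ag⁺]·[Co²⁺]/[Co³⁺] and the known concentrations, [Ag⁺] in the numerator gives [Ag⁺] = 0.0052 M.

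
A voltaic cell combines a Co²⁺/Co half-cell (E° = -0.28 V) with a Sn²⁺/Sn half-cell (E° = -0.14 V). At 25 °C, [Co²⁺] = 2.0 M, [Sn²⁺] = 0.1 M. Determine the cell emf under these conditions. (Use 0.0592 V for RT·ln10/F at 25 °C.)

The Sn²⁺/Sn couple has the higher reduction potential and acts as the cathode, so E°_cell = -0.14 − (-0.28) = 0.14 V.
Balancing electrons gives n = 2; the reaction quotient is Q = [Co²⁺]/[Sn²⁺] = 20.0.
At 25 °C, E = E° − (0.0592/n) log Q = 0.14 − (0.0592/2)(1.301) = 0.140 − 0.039 = 0.101 V.

0.101 V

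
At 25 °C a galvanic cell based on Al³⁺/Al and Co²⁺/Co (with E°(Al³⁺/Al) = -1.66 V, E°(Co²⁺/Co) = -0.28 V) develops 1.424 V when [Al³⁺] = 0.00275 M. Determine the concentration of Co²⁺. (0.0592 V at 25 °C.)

0.6 M

From the Nernst equation, log Q = n(E° − E)/0.0592 = 6(1.38 − 1.424)/0.0592 = -4.459, so Q = 3.47 × 10^-5.
With Q = [Al³⁺]^2/[Co²⁺]^3 and the known concentrations, [Co²⁺]^3 in the denominator gives [Co²⁺] = 0.6 M.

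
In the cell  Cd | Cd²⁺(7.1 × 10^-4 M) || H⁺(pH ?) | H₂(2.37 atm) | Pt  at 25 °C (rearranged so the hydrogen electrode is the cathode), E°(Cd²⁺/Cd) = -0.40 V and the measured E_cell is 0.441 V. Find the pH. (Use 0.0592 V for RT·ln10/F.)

pH = 0.69

E°_cell = 0.40 V and n = 2.
log Q = n(E° − E)/0.0592 = 2×(0.40 − 0.441)/0.0592 = -1.385.
With Q = [Cd²⁺]·P(H₂) / [H⁺]^2, solving for [H⁺] gives log[H⁺] = -0.694, so pH = 0.69.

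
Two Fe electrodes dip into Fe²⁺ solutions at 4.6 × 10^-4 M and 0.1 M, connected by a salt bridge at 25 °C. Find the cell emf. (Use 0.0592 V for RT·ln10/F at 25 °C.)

0.069 V

Both half-cells are Fe²⁺/Fe, so E°_cell = 0. The concentrated side is the cathode; the cell reaction moves Fe²⁺ from high to low concentration with n = 2.
Q = [Fe²⁺]_dilute/[Fe²⁺]_conc = 4.6 × 10^-4/0.1 = 0.00460.
E = 0 − (0.0592/2) log Q = −(0.0592/2)(-2.337) = 0.0692 V.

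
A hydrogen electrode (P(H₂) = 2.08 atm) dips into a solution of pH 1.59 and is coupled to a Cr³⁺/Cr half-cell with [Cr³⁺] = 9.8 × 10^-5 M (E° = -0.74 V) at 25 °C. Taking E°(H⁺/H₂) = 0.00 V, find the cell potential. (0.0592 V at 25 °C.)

The hydrogen couple is the cathode, so E°_cell = 0.74 V; n = 6.
[H⁺] = 10^(−1.59) = 0.026 M, and Q = [Cr³⁺]^2·P(H₂)^3 / [H⁺]^6 = 300.
E = E° − (0.0592/6) log Q = 0.74 − (0.0592/6)(2.477) = 0.716 V.

0.72 V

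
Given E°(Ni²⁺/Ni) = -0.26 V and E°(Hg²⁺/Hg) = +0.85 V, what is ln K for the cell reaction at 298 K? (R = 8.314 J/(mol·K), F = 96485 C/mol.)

ln K = 86.5

E°_cell = +0.85 − (-0.26) = 1.11 V, with n = 2 electrons transferred.
At equilibrium E = 0, so the Nernst equation gives ln K = nFE°/RT = (2)(96485)(1.11)/((8.314)(298)) = 86.45.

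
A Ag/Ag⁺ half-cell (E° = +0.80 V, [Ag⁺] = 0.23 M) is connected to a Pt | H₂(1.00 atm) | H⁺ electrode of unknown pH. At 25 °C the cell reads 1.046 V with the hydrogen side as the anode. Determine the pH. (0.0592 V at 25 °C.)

E°_cell = 0.80 V and n = 2.
log Q = n(E° − E)/0.0592 = 2×(0.80 − 1.046)/0.0592 = -8.311.
With Q = [H⁺]^2 / ([Ag⁺]^2·P(H₂)), solving for [H⁺] gives log[H⁺] = -4.794, so pH = 4.79.

pH = 4.79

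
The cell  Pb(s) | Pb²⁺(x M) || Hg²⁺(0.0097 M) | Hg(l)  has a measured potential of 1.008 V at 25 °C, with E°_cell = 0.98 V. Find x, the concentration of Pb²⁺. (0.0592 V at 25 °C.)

0.0011 M

From the Nernst equation, log Q = n(E° − E)/0.0592 = 2(0.98 − 1.008)/0.0592 = -0.946, so Q = 0.113.
With Q = [Pb²⁺]/[Hg²⁺] and the known concentrations, [Pb²⁺] in the numerator gives [Pb²⁺] = 0.0011 M.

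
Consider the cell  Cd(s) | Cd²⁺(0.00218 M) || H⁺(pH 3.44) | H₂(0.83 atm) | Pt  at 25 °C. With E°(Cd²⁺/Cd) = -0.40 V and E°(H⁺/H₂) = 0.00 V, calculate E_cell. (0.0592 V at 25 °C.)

0.28 V

The hydrogen couple is the cathode, so E°_cell = 0.40 V; n = 2.
[H⁺] = 10^(−3.44) = 3.6 × 10^-4 M, and Q = [Cd²⁺]·P(H₂) / [H⁺]^2 = 1.37 × 10^4.
E = E° − (0.0592/2) log Q = 0.40 − (0.0592/2)(4.138) = 0.278 V.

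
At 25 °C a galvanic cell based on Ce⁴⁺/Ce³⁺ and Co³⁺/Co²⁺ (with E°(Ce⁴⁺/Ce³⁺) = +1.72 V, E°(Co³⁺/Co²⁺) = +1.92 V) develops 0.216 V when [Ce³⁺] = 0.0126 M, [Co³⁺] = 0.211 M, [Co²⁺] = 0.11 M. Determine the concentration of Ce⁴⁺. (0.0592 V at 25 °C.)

0.013 M

From the Nernst equation, log Q = n(E° − E)/0.0592 = 1(0.20 − 0.216)/0.0592 = -0.270, so Q = 0.537.
With Q = [Ce⁴⁺]·[Co²⁺]/([Ce³⁺]·[Co³⁺]) and the known concentrations, [Ce⁴⁺] in the numerator gives [Ce⁴⁺] = 0.013 M.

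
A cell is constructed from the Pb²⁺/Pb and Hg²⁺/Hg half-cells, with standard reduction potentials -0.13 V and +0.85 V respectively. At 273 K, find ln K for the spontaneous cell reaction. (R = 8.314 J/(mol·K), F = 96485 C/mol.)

ln K = 83.3

E°_cell = +0.85 − (-0.13) = 0.98 V, with n = 2 electrons transferred.
At equilibrium E = 0, so the Nernst equation gives ln K = nFE°/RT = (2)(96485)(0.98)/((8.314)(273)) = 83.32.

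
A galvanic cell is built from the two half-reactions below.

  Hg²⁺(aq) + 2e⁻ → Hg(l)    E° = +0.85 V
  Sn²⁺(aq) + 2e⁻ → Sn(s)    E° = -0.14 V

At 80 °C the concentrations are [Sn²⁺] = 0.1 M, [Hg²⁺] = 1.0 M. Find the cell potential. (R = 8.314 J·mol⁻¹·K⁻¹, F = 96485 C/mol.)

1.03 V

The Hg²⁺/Hg couple has the higher reduction potential and acts as the cathode, so E°_cell = +0.85 − (-0.14) = 0.99 V.
Balancing electrons gives n = 2; the reaction quotient is Q = [Sn²⁺]/[Hg²⁺] = 0.100.
E = E° − (RT/nF) ln Q = 0.99 − (8.314×353)/(2×96485) × (-2.303) = 0.990 + 0.035 = 1.025 V.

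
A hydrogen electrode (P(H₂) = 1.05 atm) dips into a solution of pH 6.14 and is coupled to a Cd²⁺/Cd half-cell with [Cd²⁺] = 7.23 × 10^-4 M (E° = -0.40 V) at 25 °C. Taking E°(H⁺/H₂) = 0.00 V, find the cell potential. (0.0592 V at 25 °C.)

0.13 V

The hydrogen couple is the cathode, so E°_cell = 0.40 V; n = 2.
[H⁺] = 10^(−6.14) = 7.2 × 10^-7 M, and Q = [Cd²⁺]·P(H₂) / [H⁺]^2 = 1.45 × 10^9.
E = E° − (0.0592/2) log Q = 0.40 − (0.0592/2)(9.160) = 0.129 V.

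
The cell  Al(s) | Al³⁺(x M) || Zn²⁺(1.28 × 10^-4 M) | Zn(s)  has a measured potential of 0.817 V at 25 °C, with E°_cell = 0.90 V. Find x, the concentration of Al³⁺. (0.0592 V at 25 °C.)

0.023 M

From the Nernst equation, log Q = n(E° − E)/0.0592 = 6(0.90 − 0.817)/0.0592 = 8.412, so Q = 2.58 × 10^8.
With Q = [Al³⁺]^2/[Zn²⁺]^3 and the known concentrations, [Al³⁺]^2 in the numerator gives [Al³⁺] = 0.023 M.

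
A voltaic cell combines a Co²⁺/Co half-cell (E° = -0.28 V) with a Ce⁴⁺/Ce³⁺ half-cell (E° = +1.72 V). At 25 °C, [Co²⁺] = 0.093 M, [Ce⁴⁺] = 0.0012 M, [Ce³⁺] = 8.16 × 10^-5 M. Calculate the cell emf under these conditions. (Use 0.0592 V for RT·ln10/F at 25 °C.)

2.10 V

The Ce⁴⁺/Ce³⁺ couple has the higher reduction potential and acts as the cathode, so E°_cell = +1.72 − (-0.28) = 2.00 V.
Balancing electrons gives n = 2; the reaction quotient is Q = [Co²⁺]·[Ce³⁺]^2/[Ce⁴⁺]^2 = 4.3 × 10^-4.
At 25 °C, E = E° − (0.0592/n) log Q = 2.00 − (0.0592/2)(-3.366) = 2.000 + 0.100 = 2.100 V.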